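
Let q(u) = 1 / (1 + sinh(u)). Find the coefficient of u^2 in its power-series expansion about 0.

Write 1/(1+u) = 1 - u + u^2 - u^3 + ... and substitute the series for u.
[u^0] = 1;  [u^1] = -1;  [u^2] = 1.

1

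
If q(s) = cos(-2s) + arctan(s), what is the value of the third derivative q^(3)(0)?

Expand each term separately and add.
The coefficient of s^3 in the expansion is -1/3, so q′′′(0) = 3! * (-1/3) = -2.

-2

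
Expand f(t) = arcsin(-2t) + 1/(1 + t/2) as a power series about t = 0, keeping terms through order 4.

t^4/16 - 35*t^3/24 + t^2/4 - 5*t/2 + 1

Combine the two series term by term.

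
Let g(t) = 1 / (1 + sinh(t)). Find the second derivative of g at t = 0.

Expand as Σ (-1)^k u^k with u equal to the inner function's series.
From the series, [t^2] g = 1; multiply by 2! = 2 to get 2.

2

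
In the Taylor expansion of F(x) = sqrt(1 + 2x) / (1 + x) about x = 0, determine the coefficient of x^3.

1

Take the Cauchy product of the two expansions.
[x^0] = 1;  [x^1] = 0;  [x^2] = -1/2;  [x^3] = 1.
So c_3 = F′′′(0)/3! = 1.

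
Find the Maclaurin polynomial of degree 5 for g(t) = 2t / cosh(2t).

20*t^5/3 - 4*t^3 + 2*t

Divide the numerator series by the denominator series (power-series long division).
[t^0] = 0;  [t^1] = 2;  [t^2] = 0;  [t^3] = -4;  [t^4] = 0;  [t^5] = 20/3.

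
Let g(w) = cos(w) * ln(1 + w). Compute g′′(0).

Expand each factor separately, then convolve coefficients.
The coefficient of w^2 in the expansion is -1/2, so g′′(0) = 2! * (-1/2) = -1.

-1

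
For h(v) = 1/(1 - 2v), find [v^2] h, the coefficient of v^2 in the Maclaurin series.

Apply the Taylor formula c_k = f^(k)(a)/k!.
h(0) = 1
h′(0) = 2
h′′(0) = 8

4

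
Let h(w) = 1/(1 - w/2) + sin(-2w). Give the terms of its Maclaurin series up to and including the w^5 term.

Expand each term separately and add.

-113*w^5/480 + w^4/16 + 35*w^3/24 + w^2/4 - 3*w/2 + 1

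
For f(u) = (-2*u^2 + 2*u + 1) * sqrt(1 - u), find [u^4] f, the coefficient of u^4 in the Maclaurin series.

Multiply each power in the prefactor through the base expansion.
f(0) = 1
f′(0) = 3/2
f′′(0) = -25/4
f′′′(0) = 33/8
f^(4)(0) = 33/16

11/128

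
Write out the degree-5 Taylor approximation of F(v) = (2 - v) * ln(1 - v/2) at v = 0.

v^5/320 + v^4/96 + v^3/24 + v^2/4 - v

Shift and add copies of the series according to the polynomial's terms.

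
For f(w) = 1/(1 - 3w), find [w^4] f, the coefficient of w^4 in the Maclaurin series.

Compute the successive derivatives at the expansion point and divide by k!.
f(0) = 1
f′(0) = 3
f′′(0) = 18
f′′′(0) = 162
f^(4)(0) = 1944

81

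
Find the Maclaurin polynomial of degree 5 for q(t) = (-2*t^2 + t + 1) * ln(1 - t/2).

59*t^5/960 + 37*t^4/192 + 5*t^3/6 - 5*t^2/8 - t/2

Shift and add copies of the series according to the polynomial's terms.
q(0) = 0
q′(0) = -1/2
q′′(0) = -5/4
q′′′(0) = 5
q^(4)(0) = 37/8
q^(5)(0) = 59/8
Dividing each by k! gives the coefficients c_0, ..., c_5.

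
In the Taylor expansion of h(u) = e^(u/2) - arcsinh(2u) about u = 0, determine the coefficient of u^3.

Add the two expansions coefficient-wise.
[u^0] = 1;  [u^1] = -3/2;  [u^2] = 1/8;  [u^3] = 65/48.
So c_3 = h′′′(0)/3! = 65/48.

65/48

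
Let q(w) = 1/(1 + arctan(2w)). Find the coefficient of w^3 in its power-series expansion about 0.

-16/3

Compose series: expand the inner function first, then feed it into the outer expansion.
q(0) = 1
q′(0) = -2
q′′(0) = 8
q′′′(0) = -32
So c_3 = q′′′(0)/3! = -16/3.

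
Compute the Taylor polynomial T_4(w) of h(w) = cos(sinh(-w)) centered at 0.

Let u equal the inner series; expand the outer function in u and truncate.
[w^0] = 1;  [w^1] = 0;  [w^2] = -1/2;  [w^3] = 0;  [w^4] = -1/8.

-w^4/8 - w^2/2 + 1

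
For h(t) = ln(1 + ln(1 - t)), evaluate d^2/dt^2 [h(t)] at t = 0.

-2

Substitute the inner expansion into the outer series and collect powers.
From the series, [t^2] h = -1; multiply by 2! = 2 to get -2.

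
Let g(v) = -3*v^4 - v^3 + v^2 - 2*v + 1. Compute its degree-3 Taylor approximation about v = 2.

-25*(v - 2)^3 - 77*(v - 2)^2 - 106*(v - 2) - 55

Compute the successive derivatives at the expansion point and divide by k!.
g(2) = -55
g′(2) = -106
g′′(2) = -154
g′′′(2) = -150
Dividing each by k! gives the coefficients c_0, ..., c_3.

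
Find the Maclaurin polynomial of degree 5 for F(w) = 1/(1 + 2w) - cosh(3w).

Expand each term separately and add.
F(0) = 0
F′(0) = -2
F′′(0) = -1
F′′′(0) = -48
F^(4)(0) = 303
F^(5)(0) = -3840

-32*w^5 + 101*w^4/8 - 8*w^3 - w^2/2 - 2*w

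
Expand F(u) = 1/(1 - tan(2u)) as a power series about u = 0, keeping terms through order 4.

80*u^4/3 + 32*u^3/3 + 4*u^2 + 2*u + 1

Plug the Maclaurin series of the inner function into that of the outer and collect terms.
[u^0] = 1;  [u^1] = 2;  [u^2] = 4;  [u^3] = 32/3;  [u^4] = 80/3.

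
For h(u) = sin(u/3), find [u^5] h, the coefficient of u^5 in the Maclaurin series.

1/29160

h(0) = 0
h′(0) = 1/3
h′′(0) = 0
h′′′(0) = -1/27
h^(4)(0) = 0
h^(5)(0) = 1/243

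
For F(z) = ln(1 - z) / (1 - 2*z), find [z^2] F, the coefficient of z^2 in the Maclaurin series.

Use 1/(1 - r) = Σ r^k on the denominator, then take the Cauchy product.
F(0) = 0
F′(0) = -1
F′′(0) = -5
So c_2 = F′′(0)/2! = -5/2.

-5/2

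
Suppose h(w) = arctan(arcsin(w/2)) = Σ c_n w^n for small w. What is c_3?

-1/48

Substitute the inner expansion into the outer series and collect powers.
So c_3 = h′′′(0)/3! = -1/48.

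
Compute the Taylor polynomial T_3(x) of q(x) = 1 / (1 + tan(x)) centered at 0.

-4*x^3/3 + x^2 - x + 1

Use the geometric series for the reciprocal, then substitute.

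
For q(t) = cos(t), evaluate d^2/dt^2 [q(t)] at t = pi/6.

-sqrt(3)/2

From the series, [(t - pi/6)^2] q = -sqrt(3)/4; multiply by 2! = 2 to get -sqrt(3)/2.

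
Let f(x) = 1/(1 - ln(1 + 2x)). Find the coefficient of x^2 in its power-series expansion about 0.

Let u equal the inner series; expand the outer function in u and truncate.
f(0) = 1
f′(0) = 2
f′′(0) = 4
So c_2 = f′′(0)/2! = 2.

2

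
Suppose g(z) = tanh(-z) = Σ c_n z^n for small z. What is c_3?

[z^0] = 0;  [z^1] = -1;  [z^2] = 0;  [z^3] = 1/3.

1/3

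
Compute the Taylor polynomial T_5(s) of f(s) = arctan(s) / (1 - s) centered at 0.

Multiply the numerator's expansion by the denominator's geometric series.
[s^0] = 0;  [s^1] = 1;  [s^2] = 1;  [s^3] = 2/3;  [s^4] = 2/3;  [s^5] = 13/15.

13*s^5/15 + 2*s^4/3 + 2*s^3/3 + s^2 + s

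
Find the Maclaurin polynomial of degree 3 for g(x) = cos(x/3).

1 - x^2/18

g(0) = 1
g′(0) = 0
g′′(0) = -1/9
g′′′(0) = 0
The Taylor polynomial is Σ g^(k)(0)/k! · x^k.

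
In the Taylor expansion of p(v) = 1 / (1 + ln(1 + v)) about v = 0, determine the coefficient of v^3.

-7/3

Use the geometric series for the reciprocal, then substitute.
p(0) = 1
p′(0) = -1
p′′(0) = 3
p′′′(0) = -14
So c_3 = p′′′(0)/3! = -7/3.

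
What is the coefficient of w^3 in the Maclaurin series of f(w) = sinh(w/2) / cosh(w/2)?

-1/24

Divide the numerator series by the denominator series (power-series long division).
[w^0] = 0;  [w^1] = 1/2;  [w^2] = 0;  [w^3] = -1/24.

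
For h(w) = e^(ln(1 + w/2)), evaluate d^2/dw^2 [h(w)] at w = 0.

0

Compose series: expand the inner function first, then feed it into the outer expansion.
The coefficient of w^2 in the expansion is 0, so h′′(0) = 2! * (0) = 0.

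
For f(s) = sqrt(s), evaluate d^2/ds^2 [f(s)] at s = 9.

-1/108

The coefficient of (s - 9)^2 in the expansion is -1/216, so f′′(9) = 2! * (-1/216) = -1/108.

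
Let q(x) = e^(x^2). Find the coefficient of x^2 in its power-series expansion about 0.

q(0) = 1
q′(0) = 0
q′′(0) = 2

1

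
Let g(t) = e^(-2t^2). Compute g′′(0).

-4

The coefficient of t^2 in the expansion is -2, so g′′(0) = 2! * (-2) = -4.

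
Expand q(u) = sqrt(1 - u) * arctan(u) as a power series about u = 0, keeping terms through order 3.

-11*u^3/24 - u^2/2 + u

Expand each factor separately, then convolve coefficients.
q(0) = 0
q′(0) = 1
q′′(0) = -1
q′′′(0) = -11/4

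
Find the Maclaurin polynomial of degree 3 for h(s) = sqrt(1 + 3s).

27*s^3/16 - 9*s^2/8 + 3*s/2 + 1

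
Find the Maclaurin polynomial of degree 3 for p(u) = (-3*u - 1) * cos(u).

Shift and add copies of the series according to the polynomial's terms.
p(0) = -1
p′(0) = -3
p′′(0) = 1
p′′′(0) = 9

3*u^3/2 + u^2/2 - 3*u - 1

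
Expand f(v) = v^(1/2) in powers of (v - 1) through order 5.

[(v - 1)^0] = 1;  [(v - 1)^1] = 1/2;  [(v - 1)^2] = -1/8;  [(v - 1)^3] = 1/16;  [(v - 1)^4] = -5/128;  [(v - 1)^5] = 7/256.

7*(v - 1)^5/256 - 5*(v - 1)^4/128 + (v - 1)^3/16 - (v - 1)^2/8 + (v - 1)/2 + 1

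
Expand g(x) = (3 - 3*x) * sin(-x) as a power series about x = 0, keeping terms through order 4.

Multiply each power in the prefactor through the base expansion.
g(0) = 0
g′(0) = -3
g′′(0) = 6
g′′′(0) = 3
g^(4)(0) = -12
Dividing each by k! gives the coefficients c_0, ..., c_4.

-x^4/2 + x^3/2 + 3*x^2 - 3*x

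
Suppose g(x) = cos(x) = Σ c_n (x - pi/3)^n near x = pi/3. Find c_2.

-1/4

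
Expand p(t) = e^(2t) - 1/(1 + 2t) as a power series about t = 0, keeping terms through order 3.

28*t^3/3 - 2*t^2 + 4*t

Expand each term separately and add.
p(0) = 0
p′(0) = 4
p′′(0) = -4
p′′′(0) = 56
The Taylor polynomial is Σ p^(k)(0)/k! · t^k.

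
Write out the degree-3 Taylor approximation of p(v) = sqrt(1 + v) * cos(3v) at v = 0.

-35*v^3/16 - 37*v^2/8 + v/2 + 1

Take the Cauchy product of the two expansions.
p(0) = 1
p′(0) = 1/2
p′′(0) = -37/4
p′′′(0) = -105/8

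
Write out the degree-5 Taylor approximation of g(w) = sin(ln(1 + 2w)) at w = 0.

Compose series: expand the inner function first, then feed it into the outer expansion.

-8*w^5/3 + 4*w^3/3 - 2*w^2 + 2*w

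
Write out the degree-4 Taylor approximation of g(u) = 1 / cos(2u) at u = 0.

10*u^4/3 + 2*u^2 + 1

Invert the denominator's series and multiply.
g(0) = 1
g′(0) = 0
g′′(0) = 4
g′′′(0) = 0
g^(4)(0) = 80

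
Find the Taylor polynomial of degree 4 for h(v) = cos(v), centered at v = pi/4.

sqrt(2)*(v - pi/4)^4/48 + sqrt(2)*(v - pi/4)^3/12 - sqrt(2)*(v - pi/4)^2/4 - sqrt(2)*(v - pi/4)/2 + sqrt(2)/2

h(pi/4) = sqrt(2)/2
h′(pi/4) = -sqrt(2)/2
h′′(pi/4) = -sqrt(2)/2
h′′′(pi/4) = sqrt(2)/2
h^(4)(pi/4) = sqrt(2)/2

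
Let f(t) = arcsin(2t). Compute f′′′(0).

8

From the series, [t^3] f = 4/3; multiply by 3! = 6 to get 8.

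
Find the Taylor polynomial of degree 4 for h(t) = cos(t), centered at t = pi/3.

(t - pi/3)^4/48 + sqrt(3)*(t - pi/3)^3/12 - (t - pi/3)^2/4 - sqrt(3)*(t - pi/3)/2 + 1/2

h(pi/3) = 1/2
h′(pi/3) = -sqrt(3)/2
h′′(pi/3) = -1/2
h′′′(pi/3) = sqrt(3)/2
h^(4)(pi/3) = 1/2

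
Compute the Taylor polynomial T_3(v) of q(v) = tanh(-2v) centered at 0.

8*v^3/3 - 2*v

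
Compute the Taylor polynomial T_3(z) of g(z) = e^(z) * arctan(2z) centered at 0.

-5*z^3/3 + 2*z^2 + 2*z

Expand each factor separately, then convolve coefficients.
g(0) = 0
g′(0) = 2
g′′(0) = 4
g′′′(0) = -10
Dividing each by k! gives the coefficients c_0, ..., c_3.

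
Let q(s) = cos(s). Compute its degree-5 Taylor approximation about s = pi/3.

-sqrt(3)*(s - pi/3)^5/240 + (s - pi/3)^4/48 + sqrt(3)*(s - pi/3)^3/12 - (s - pi/3)^2/4 - sqrt(3)*(s - pi/3)/2 + 1/2

Use the known series and substitute for the argument.
[(s - pi/3)^0] = 1/2;  [(s - pi/3)^1] = -sqrt(3)/2;  [(s - pi/3)^2] = -1/4;  [(s - pi/3)^3] = sqrt(3)/12;  [(s - pi/3)^4] = 1/48;  [(s - pi/3)^5] = -sqrt(3)/240.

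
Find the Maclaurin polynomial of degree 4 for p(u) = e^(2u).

2*u^4/3 + 4*u^3/3 + 2*u^2 + 2*u + 1

[u^0] = 1;  [u^1] = 2;  [u^2] = 2;  [u^3] = 4/3;  [u^4] = 2/3.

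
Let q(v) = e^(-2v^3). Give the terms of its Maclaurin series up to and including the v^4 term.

1 - 2*v^3

q(0) = 1
q′(0) = 0
q′′(0) = 0
q′′′(0) = -12
q^(4)(0) = 0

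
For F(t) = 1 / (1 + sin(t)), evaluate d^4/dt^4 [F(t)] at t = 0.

16

Write 1/(1+u) = 1 - u + u^2 - u^3 + ... and substitute the series for u.
From the series, [t^4] F = 2/3; multiply by 4! = 24 to get 16.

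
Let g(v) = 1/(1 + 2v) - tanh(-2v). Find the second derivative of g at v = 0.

Expand each term separately and add.
The coefficient of v^2 in the expansion is 4, so g′′(0) = 2! * (4) = 8.

8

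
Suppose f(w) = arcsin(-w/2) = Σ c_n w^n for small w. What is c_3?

-1/48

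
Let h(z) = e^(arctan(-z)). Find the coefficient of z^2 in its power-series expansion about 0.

1/2

Substitute the inner expansion into the outer series and collect powers.
So c_2 = h′′(0)/2! = 1/2.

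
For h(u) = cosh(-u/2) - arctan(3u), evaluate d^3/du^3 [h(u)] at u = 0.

Add the two expansions coefficient-wise.
The coefficient of u^3 in the expansion is 9, so h′′′(0) = 3! * (9) = 54.

54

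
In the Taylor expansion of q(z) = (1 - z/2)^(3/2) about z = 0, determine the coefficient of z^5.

3/8192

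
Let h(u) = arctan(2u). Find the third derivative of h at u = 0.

-16

Use the known series and substitute for the argument.
The coefficient of u^3 in the expansion is -8/3, so h′′′(0) = 3! * (-8/3) = -16.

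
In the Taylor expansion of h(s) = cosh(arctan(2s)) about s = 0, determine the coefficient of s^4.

-14/3

Let u equal the inner series; expand the outer function in u and truncate.
h(0) = 1
h′(0) = 0
h′′(0) = 4
h′′′(0) = 0
h^(4)(0) = -112
So c_4 = h^(4)(0)/4! = -14/3.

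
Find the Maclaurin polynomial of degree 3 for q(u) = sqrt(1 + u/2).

u^3/128 - u^2/32 + u/4 + 1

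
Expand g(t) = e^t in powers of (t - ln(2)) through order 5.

Use the known series and substitute for the argument.

(t - ln(2))^5/60 + (t - ln(2))^4/12 + (t - ln(2))^3/3 + (t - ln(2))^2 + 2*(t - ln(2)) + 2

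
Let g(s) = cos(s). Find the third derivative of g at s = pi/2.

1

Apply the Taylor formula c_k = f^(k)(a)/k!.
The coefficient of (s - pi/2)^3 in the expansion is 1/6, so g′′′(pi/2) = 3! * (1/6) = 1.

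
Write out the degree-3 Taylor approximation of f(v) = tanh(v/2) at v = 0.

-v^3/24 + v/2

[v^0] = 0;  [v^1] = 1/2;  [v^2] = 0;  [v^3] = -1/24.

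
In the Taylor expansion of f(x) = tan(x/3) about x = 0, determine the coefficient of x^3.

1/81

Use the known series and substitute for the argument.
f(0) = 0
f′(0) = 1/3
f′′(0) = 0
f′′′(0) = 2/27
The Taylor polynomial is Σ f^(k)(0)/k! · x^k.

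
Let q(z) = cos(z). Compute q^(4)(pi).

-1

From the series, [(z - pi)^4] q = -1/24; multiply by 4! = 24 to get -1.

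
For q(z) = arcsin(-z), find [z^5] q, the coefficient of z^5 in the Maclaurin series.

q(0) = 0
q′(0) = -1
q′′(0) = 0
q′′′(0) = -1
q^(4)(0) = 0
q^(5)(0) = -9

-3/40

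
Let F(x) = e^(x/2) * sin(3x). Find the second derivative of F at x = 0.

Write out both Maclaurin series and multiply, keeping only the needed powers.
The coefficient of x^2 in the expansion is 3/2, so F′′(0) = 2! * (3/2) = 3.

3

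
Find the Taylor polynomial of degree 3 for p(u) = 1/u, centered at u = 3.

p(3) = 1/3
p′(3) = -1/9
p′′(3) = 2/27
p′′′(3) = -2/27

-(u - 3)^3/81 + (u - 3)^2/27 - (u - 3)/9 + 1/3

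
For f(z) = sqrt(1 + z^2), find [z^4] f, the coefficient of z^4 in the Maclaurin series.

-1/8

Use the known series and substitute for the argument.
f(0) = 1
f′(0) = 0
f′′(0) = 1
f′′′(0) = 0
f^(4)(0) = -3
Then c_k = f^(k)(0)/k! gives each Taylor coefficient.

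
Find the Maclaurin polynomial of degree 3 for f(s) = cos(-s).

1 - s^2/2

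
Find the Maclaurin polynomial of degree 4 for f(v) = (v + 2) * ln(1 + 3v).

-63*v^4/2 + 27*v^3/2 - 6*v^2 + 6*v

Shift and add copies of the series according to the polynomial's terms.
[v^0] = 0;  [v^1] = 6;  [v^2] = -6;  [v^3] = 27/2;  [v^4] = -63/2.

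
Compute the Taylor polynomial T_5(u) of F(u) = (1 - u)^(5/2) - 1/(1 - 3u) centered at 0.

Combine the two series term by term.
F(0) = 0
F′(0) = -11/2
F′′(0) = -57/4
F′′′(0) = -1311/8
F^(4)(0) = -31119/16
F^(5)(0) = -933165/32

-62211*u^5/256 - 10373*u^4/128 - 437*u^3/16 - 57*u^2/8 - 11*u/2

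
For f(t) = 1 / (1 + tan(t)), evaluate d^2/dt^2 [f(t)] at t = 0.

Write 1/(1+u) = 1 - u + u^2 - u^3 + ... and substitute the series for u.
The coefficient of t^2 in the expansion is 1, so f′′(0) = 2! * (1) = 2.

2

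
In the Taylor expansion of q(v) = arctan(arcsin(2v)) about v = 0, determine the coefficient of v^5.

Compose series: expand the inner function first, then feed it into the outer expansion.
q(0) = 0
q′(0) = 2
q′′(0) = 0
q′′′(0) = -8
q^(4)(0) = 0
q^(5)(0) = 416
So c_5 = q^(5)(0)/5! = 52/15.

52/15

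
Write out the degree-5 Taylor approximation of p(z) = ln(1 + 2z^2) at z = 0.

-2*z^4 + 2*z^2

Use the known series and substitute for the argument.
p(0) = 0
p′(0) = 0
p′′(0) = 4
p′′′(0) = 0
p^(4)(0) = -48
p^(5)(0) = 0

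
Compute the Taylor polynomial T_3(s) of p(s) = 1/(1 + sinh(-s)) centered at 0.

Let u equal the inner series; expand the outer function in u and truncate.
p(0) = 1
p′(0) = 1
p′′(0) = 2
p′′′(0) = 7

7*s^3/6 + s^2 + s + 1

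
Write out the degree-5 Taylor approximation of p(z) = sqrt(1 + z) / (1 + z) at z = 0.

Expand each factor separately, then convolve coefficients.
p(0) = 1
p′(0) = -1/2
p′′(0) = 3/4
p′′′(0) = -15/8
p^(4)(0) = 105/16
p^(5)(0) = -945/32

-63*z^5/256 + 35*z^4/128 - 5*z^3/16 + 3*z^2/8 - z/2 + 1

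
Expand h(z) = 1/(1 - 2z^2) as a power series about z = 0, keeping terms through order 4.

h(0) = 1
h′(0) = 0
h′′(0) = 4
h′′′(0) = 0
h^(4)(0) = 96
The Taylor polynomial is Σ h^(k)(0)/k! · z^k.

4*z^4 + 2*z^2 + 1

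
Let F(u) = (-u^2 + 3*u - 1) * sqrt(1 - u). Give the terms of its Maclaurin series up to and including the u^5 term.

Multiply each power in the prefactor through the base expansion.
F(0) = -1
F′(0) = 7/2
F′′(0) = -19/4
F′′′(0) = 9/8
F^(4)(0) = -9/16
F^(5)(0) = -105/32

-7*u^5/256 - 3*u^4/128 + 3*u^3/16 - 19*u^2/8 + 7*u/2 - 1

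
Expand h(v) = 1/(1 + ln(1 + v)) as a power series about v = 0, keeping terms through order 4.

Let u equal the inner series; expand the outer function in u and truncate.
h(0) = 1
h′(0) = -1
h′′(0) = 3
h′′′(0) = -14
h^(4)(0) = 88

11*v^4/3 - 7*v^3/3 + 3*v^2/2 - v + 1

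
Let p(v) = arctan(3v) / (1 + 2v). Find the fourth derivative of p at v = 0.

-144

Take the Cauchy product of the two expansions.
From the series, [v^4] p = -6; multiply by 4! = 24 to get -144.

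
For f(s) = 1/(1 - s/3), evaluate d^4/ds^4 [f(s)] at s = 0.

Compute the successive derivatives at the expansion point and divide by k!.
The coefficient of s^4 in the expansion is 1/81, so f^(4)(0) = 4! * (1/81) = 8/27.

8/27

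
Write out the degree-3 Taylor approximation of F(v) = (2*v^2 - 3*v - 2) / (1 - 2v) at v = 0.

Shift and add copies of the series according to the polynomial's terms.

-24*v^3 - 12*v^2 - 7*v - 2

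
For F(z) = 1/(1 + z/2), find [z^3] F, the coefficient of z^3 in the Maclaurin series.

Use the known series and substitute for the argument.
[z^0] = 1;  [z^1] = -1/2;  [z^2] = 1/4;  [z^3] = -1/8.
So c_3 = F′′′(0)/3! = -1/8.

-1/8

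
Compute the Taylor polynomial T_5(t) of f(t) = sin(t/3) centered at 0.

f(0) = 0
f′(0) = 1/3
f′′(0) = 0
f′′′(0) = -1/27
f^(4)(0) = 0
f^(5)(0) = 1/243
Then c_k = f^(k)(0)/k! gives each Taylor coefficient.

t^5/29160 - t^3/162 + t/3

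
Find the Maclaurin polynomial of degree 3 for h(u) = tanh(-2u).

8*u^3/3 - 2*u

[u^0] = 0;  [u^1] = -2;  [u^2] = 0;  [u^3] = 8/3.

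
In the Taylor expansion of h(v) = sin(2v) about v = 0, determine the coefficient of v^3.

h(0) = 0
h′(0) = 2
h′′(0) = 0
h′′′(0) = -8
The Taylor polynomial is Σ h^(k)(0)/k! · v^k.

-4/3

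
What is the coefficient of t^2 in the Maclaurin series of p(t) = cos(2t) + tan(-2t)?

-2

Expand each term separately and add.
So c_2 = p′′(0)/2! = -2.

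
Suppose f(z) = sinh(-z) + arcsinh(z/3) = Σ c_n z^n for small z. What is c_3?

Combine the two series term by term.
f(0) = 0
f′(0) = -2/3
f′′(0) = 0
f′′′(0) = -28/27
So c_3 = f′′′(0)/3! = -14/81.

-14/81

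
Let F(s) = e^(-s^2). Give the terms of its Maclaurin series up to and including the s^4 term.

s^4/2 - s^2 + 1

F(0) = 1
F′(0) = 0
F′′(0) = -2
F′′′(0) = 0
F^(4)(0) = 12
The Taylor polynomial is Σ F^(k)(0)/k! · s^k.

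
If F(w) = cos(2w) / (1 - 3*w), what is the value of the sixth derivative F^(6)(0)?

Use 1/(1 - r) = Σ r^k on the denominator, then take the Cauchy product.
From the series, [w^6] F = 25781/45; multiply by 6! = 720 to get 412496.

412496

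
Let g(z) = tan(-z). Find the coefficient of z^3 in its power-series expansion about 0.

g(0) = 0
g′(0) = -1
g′′(0) = 0
g′′′(0) = -2
Dividing each by k! gives the coefficients c_0, ..., c_3.

-1/3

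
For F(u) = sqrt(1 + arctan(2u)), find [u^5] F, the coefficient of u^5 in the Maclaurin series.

Plug the Maclaurin series of the inner function into that of the outer and collect terms.
[u^0] = 1;  [u^1] = 1;  [u^2] = -1/2;  [u^3] = -5/6;  [u^4] = 17/24;  [u^5] = 83/40.

83/40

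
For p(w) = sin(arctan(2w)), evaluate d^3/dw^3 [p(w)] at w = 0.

-24

Compose series: expand the inner function first, then feed it into the outer expansion.
From the series, [w^3] p = -4; multiply by 3! = 6 to get -24.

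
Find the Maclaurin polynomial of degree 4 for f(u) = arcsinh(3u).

f(0) = 0
f′(0) = 3
f′′(0) = 0
f′′′(0) = -27
f^(4)(0) = 0
The Taylor polynomial is Σ f^(k)(0)/k! · u^k.

-9*u^3/2 + 3*u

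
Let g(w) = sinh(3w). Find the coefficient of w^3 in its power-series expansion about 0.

g(0) = 0
g′(0) = 3
g′′(0) = 0
g′′′(0) = 27
Dividing each by k! gives the coefficients c_0, ..., c_3.

9/2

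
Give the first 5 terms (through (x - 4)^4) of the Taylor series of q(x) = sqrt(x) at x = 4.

-5*(x - 4)^4/16384 + (x - 4)^3/512 - (x - 4)^2/64 + (x - 4)/4 + 2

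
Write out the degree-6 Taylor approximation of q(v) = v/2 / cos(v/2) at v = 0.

Invert the denominator's series and multiply.

5*v^5/768 + v^3/16 + v/2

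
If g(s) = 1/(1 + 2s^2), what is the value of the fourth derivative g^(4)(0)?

From the series, [s^4] g = 4; multiply by 4! = 24 to get 96.

96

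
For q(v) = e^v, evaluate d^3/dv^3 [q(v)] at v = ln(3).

From the series, [(v - ln(3))^3] q = 1/2; multiply by 3! = 6 to get 3.

3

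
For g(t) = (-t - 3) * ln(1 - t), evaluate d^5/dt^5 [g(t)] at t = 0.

102

Multiply each power in the prefactor through the base expansion.
From the series, [t^5] g = 17/20; multiply by 5! = 120 to get 102.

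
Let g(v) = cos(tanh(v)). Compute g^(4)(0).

9

Plug the Maclaurin series of the inner function into that of the outer and collect terms.
From the series, [v^4] g = 3/8; multiply by 4! = 24 to get 9.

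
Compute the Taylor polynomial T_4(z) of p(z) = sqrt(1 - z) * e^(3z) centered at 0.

Expand each factor separately, then convolve coefficients.
p(0) = 1
p′(0) = 5/2
p′′(0) = 23/4
p′′′(0) = 87/8
p^(4)(0) = 129/16
The Taylor polynomial is Σ p^(k)(0)/k! · z^k.

43*z^4/128 + 29*z^3/16 + 23*z^2/8 + 5*z/2 + 1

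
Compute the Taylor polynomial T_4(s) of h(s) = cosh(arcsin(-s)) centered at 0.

5*s^4/24 + s^2/2 + 1

Substitute the inner expansion into the outer series and collect powers.
[s^0] = 1;  [s^1] = 0;  [s^2] = 1/2;  [s^3] = 0;  [s^4] = 5/24.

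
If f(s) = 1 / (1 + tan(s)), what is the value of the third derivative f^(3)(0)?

Expand as Σ (-1)^k u^k with u equal to the inner function's series.
From the series, [s^3] f = -4/3; multiply by 3! = 6 to get -8.

-8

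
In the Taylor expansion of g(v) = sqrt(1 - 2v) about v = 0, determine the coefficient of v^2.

-1/2

Apply the Taylor formula c_k = f^(k)(a)/k!.
g(0) = 1
g′(0) = -1
g′′(0) = -1
So c_2 = g′′(0)/2! = -1/2.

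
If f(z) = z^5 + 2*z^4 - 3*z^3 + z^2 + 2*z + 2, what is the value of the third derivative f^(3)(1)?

Differentiate repeatedly and evaluate at the center.
The coefficient of (z - 1)^3 in the expansion is 15, so f′′′(1) = 3! * (15) = 90.

90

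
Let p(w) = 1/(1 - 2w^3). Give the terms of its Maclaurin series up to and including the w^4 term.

2*w^3 + 1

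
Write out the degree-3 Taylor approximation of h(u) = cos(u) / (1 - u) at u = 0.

Multiply the numerator's expansion by the denominator's geometric series.

u^3/2 + u^2/2 + u + 1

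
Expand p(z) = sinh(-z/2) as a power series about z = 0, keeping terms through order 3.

p(0) = 0
p′(0) = -1/2
p′′(0) = 0
p′′′(0) = -1/8

-z^3/48 - z/2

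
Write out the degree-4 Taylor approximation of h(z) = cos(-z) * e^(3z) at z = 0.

7*z^4/6 + 3*z^3 + 4*z^2 + 3*z + 1

Write out both Maclaurin series and multiply, keeping only the needed powers.
h(0) = 1
h′(0) = 3
h′′(0) = 8
h′′′(0) = 18
h^(4)(0) = 28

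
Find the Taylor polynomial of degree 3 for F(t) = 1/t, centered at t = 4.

-(t - 4)^3/256 + (t - 4)^2/64 - (t - 4)/16 + 1/4

F(4) = 1/4
F′(4) = -1/16
F′′(4) = 1/32
F′′′(4) = -3/128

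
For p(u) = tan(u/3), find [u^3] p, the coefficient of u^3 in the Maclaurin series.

Compute the successive derivatives at the expansion point and divide by k!.
p(0) = 0
p′(0) = 1/3
p′′(0) = 0
p′′′(0) = 2/27
So c_3 = p′′′(0)/3! = 1/81.

1/81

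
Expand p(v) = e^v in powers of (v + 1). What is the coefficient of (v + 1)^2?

p(-1) = e^(-1)
p′(-1) = e^(-1)
p′′(-1) = e^(-1)
So c_2 = p′′(-1)/2! = e^(-1)/2.

e^(-1)/2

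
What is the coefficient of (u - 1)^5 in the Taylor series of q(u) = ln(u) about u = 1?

1/5

q(1) = 0
q′(1) = 1
q′′(1) = -1
q′′′(1) = 2
q^(4)(1) = -6
q^(5)(1) = 24
So c_5 = q^(5)(1)/5! = 1/5.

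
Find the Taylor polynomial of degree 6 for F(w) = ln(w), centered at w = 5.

F(5) = ln(5)
F′(5) = 1/5
F′′(5) = -1/25
F′′′(5) = 2/125
F^(4)(5) = -6/625
F^(5)(5) = 24/3125
F^(6)(5) = -24/3125
The Taylor polynomial is Σ F^(k)(5)/k! · (w - 5)^k.

-(w - 5)^6/93750 + (w - 5)^5/15625 - (w - 5)^4/2500 + (w - 5)^3/375 - (w - 5)^2/50 + (w - 5)/5 + ln(5)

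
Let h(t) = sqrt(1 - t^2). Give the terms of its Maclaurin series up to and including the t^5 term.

Compute the successive derivatives at the expansion point and divide by k!.

-t^4/8 - t^2/2 + 1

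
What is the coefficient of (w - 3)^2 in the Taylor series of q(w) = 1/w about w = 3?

1/27

Apply the Taylor formula c_k = f^(k)(a)/k!.
q(3) = 1/3
q′(3) = -1/9
q′′(3) = 2/27
So c_2 = q′′(3)/2! = 1/27.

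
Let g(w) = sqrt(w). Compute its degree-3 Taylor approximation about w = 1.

(w - 1)^3/16 - (w - 1)^2/8 + (w - 1)/2 + 1

Apply the Taylor formula c_k = f^(k)(a)/k!.
g(1) = 1
g′(1) = 1/2
g′′(1) = -1/4
g′′′(1) = 3/8
Then c_k = g^(k)(1)/k! gives each Taylor coefficient.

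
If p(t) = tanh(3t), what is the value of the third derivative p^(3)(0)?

The coefficient of t^3 in the expansion is -9, so p′′′(0) = 3! * (-9) = -54.

-54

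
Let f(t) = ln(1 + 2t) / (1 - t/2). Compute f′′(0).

Take the Cauchy product of the two expansions.
From the series, [t^2] f = -1; multiply by 2! = 2 to get -2.

-2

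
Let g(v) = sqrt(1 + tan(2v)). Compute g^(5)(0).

601

Substitute the inner expansion into the outer series and collect powers.
From the series, [v^5] g = 601/120; multiply by 5! = 120 to get 601.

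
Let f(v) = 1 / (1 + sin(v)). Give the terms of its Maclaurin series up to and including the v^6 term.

Expand as Σ (-1)^k u^k with u equal to the inner function's series.

17*v^6/45 - 61*v^5/120 + 2*v^4/3 - 5*v^3/6 + v^2 - v + 1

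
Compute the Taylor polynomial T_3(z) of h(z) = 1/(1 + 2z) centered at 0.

-8*z^3 + 4*z^2 - 2*z + 1

Compute the successive derivatives at the expansion point and divide by k!.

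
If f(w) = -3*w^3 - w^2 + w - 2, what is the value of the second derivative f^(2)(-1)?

Compute the successive derivatives at the expansion point and divide by k!.
The coefficient of (w + 1)^2 in the expansion is 8, so f′′(-1) = 2! * (8) = 16.

16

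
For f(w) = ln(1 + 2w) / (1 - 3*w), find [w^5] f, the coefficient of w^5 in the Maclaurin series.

632/5

Expand 1/(denominator) as a geometric series and multiply by the numerator's series.
f(0) = 0
f′(0) = 2
f′′(0) = 8
f′′′(0) = 88
f^(4)(0) = 960
f^(5)(0) = 15168
So c_5 = f^(5)(0)/5! = 632/5.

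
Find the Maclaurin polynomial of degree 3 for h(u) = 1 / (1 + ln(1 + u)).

-7*u^3/3 + 3*u^2/2 - u + 1

Use the geometric series for the reciprocal, then substitute.
[u^0] = 1;  [u^1] = -1;  [u^2] = 3/2;  [u^3] = -7/3.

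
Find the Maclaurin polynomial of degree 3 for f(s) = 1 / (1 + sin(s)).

-5*s^3/6 + s^2 - s + 1

Write 1/(1+u) = 1 - u + u^2 - u^3 + ... and substitute the series for u.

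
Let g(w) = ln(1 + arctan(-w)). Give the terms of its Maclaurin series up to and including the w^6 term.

Plug the Maclaurin series of the inner function into that of the outer and collect terms.
[w^0] = 0;  [w^1] = -1;  [w^2] = -1/2;  [w^3] = 0;  [w^4] = 1/12;  [w^5] = -1/15;  [w^6] = -4/45.

-4*w^6/45 - w^5/15 + w^4/12 - w^2/2 - w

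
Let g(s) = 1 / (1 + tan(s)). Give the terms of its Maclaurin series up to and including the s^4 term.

5*s^4/3 - 4*s^3/3 + s^2 - s + 1

Write 1/(1+u) = 1 - u + u^2 - u^3 + ... and substitute the series for u.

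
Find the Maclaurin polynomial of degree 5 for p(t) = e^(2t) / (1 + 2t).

Multiply the two series term by term and collect like powers.
p(0) = 1
p′(0) = 0
p′′(0) = 4
p′′′(0) = -16
p^(4)(0) = 144
p^(5)(0) = -1408

-176*t^5/15 + 6*t^4 - 8*t^3/3 + 2*t^2 + 1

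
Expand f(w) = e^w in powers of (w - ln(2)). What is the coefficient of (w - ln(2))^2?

f(ln(2)) = 2
f′(ln(2)) = 2
f′′(ln(2)) = 2
So c_2 = f′′(ln(2))/2! = 1.

1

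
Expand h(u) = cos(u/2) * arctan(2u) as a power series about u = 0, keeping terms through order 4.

Multiply the two series term by term and collect like powers.
h(0) = 0
h′(0) = 2
h′′(0) = 0
h′′′(0) = -35/2
h^(4)(0) = 0

-35*u^3/12 + 2*u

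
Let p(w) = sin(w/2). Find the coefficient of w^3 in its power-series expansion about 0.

p(0) = 0
p′(0) = 1/2
p′′(0) = 0
p′′′(0) = -1/8
So c_3 = p′′′(0)/3! = -1/48.

-1/48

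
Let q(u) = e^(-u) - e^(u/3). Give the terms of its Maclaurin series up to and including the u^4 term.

Expand each term separately and add.
q(0) = 0
q′(0) = -4/3
q′′(0) = 8/9
q′′′(0) = -28/27
q^(4)(0) = 80/81
Dividing each by k! gives the coefficients c_0, ..., c_4.

10*u^4/243 - 14*u^3/81 + 4*u^2/9 - 4*u/3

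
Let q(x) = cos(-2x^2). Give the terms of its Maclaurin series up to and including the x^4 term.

1 - 2*x^4

q(0) = 1
q′(0) = 0
q′′(0) = 0
q′′′(0) = 0
q^(4)(0) = -48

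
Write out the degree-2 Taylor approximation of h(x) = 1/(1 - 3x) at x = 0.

9*x^2 + 3*x + 1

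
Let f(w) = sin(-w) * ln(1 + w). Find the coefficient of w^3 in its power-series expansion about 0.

Take the Cauchy product of the two expansions.
f(0) = 0
f′(0) = 0
f′′(0) = -2
f′′′(0) = 3
The Taylor polynomial is Σ f^(k)(0)/k! · w^k.

1/2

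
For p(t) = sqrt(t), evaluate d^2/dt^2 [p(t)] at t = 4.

The coefficient of (t - 4)^2 in the expansion is -1/64, so p′′(4) = 2! * (-1/64) = -1/32.

-1/32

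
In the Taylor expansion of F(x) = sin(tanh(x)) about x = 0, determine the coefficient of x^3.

-1/2

Plug the Maclaurin series of the inner function into that of the outer and collect terms.
[x^0] = 0;  [x^1] = 1;  [x^2] = 0;  [x^3] = -1/2.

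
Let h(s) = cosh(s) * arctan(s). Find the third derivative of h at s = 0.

Multiply the two series term by term and collect like powers.
From the series, [s^3] h = 1/6; multiply by 3! = 6 to get 1.

1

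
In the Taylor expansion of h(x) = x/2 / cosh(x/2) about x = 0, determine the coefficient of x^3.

-1/16

Write the quotient as an unknown series and match coefficients against numerator = denominator · series.
h(0) = 0
h′(0) = 1/2
h′′(0) = 0
h′′′(0) = -3/8
So c_3 = h′′′(0)/3! = -1/16.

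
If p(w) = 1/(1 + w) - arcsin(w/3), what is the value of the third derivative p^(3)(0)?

Combine the two series term by term.
The coefficient of w^3 in the expansion is -163/162, so p′′′(0) = 3! * (-163/162) = -163/27.

-163/27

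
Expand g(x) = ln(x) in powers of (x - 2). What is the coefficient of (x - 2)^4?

Differentiate repeatedly and evaluate at the center.
So c_4 = g^(4)(2)/4! = -1/64.

-1/64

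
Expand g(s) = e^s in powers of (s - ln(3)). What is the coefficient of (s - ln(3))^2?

Apply the Taylor formula c_k = f^(k)(a)/k!.
[(s - ln(3))^0] = 3;  [(s - ln(3))^1] = 3;  [(s - ln(3))^2] = 3/2.

3/2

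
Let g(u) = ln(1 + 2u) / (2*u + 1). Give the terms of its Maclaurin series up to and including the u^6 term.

-784*u^6/5 + 1096*u^5/15 - 100*u^4/3 + 44*u^3/3 - 6*u^2 + 2*u

Expand 1/(denominator) as a geometric series and multiply by the numerator's series.
g(0) = 0
g′(0) = 2
g′′(0) = -12
g′′′(0) = 88
g^(4)(0) = -800
g^(5)(0) = 8768
g^(6)(0) = -112896
Dividing each by k! gives the coefficients c_0, ..., c_6.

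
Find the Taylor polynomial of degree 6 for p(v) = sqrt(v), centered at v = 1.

Use the known series and substitute for the argument.
[(v - 1)^0] = 1;  [(v - 1)^1] = 1/2;  [(v - 1)^2] = -1/8;  [(v - 1)^3] = 1/16;  [(v - 1)^4] = -5/128;  [(v - 1)^5] = 7/256;  [(v - 1)^6] = -21/1024.

-21*(v - 1)^6/1024 + 7*(v - 1)^5/256 - 5*(v - 1)^4/128 + (v - 1)^3/16 - (v - 1)^2/8 + (v - 1)/2 + 1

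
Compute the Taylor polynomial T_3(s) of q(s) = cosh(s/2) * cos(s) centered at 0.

Multiply the two series term by term and collect like powers.
q(0) = 1
q′(0) = 0
q′′(0) = -3/4
q′′′(0) = 0
The Taylor polynomial is Σ q^(k)(0)/k! · s^k.

1 - 3*s^2/8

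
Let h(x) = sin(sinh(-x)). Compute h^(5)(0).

8

Plug the Maclaurin series of the inner function into that of the outer and collect terms.
The coefficient of x^5 in the expansion is 1/15, so h^(5)(0) = 5! * (1/15) = 8.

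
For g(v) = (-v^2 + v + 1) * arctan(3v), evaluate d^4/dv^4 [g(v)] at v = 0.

-216

Shift and add copies of the series according to the polynomial's terms.
The coefficient of v^4 in the expansion is -9, so g^(4)(0) = 4! * (-9) = -216.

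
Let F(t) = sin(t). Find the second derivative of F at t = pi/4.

-sqrt(2)/2

The coefficient of (t - pi/4)^2 in the expansion is -sqrt(2)/4, so F′′(pi/4) = 2! * (-sqrt(2)/4) = -sqrt(2)/2.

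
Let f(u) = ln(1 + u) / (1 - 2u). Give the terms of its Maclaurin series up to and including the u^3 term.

Multiply the two series term by term and collect like powers.
f(0) = 0
f′(0) = 1
f′′(0) = 3
f′′′(0) = 20
Dividing each by k! gives the coefficients c_0, ..., c_3.

10*u^3/3 + 3*u^2/2 + u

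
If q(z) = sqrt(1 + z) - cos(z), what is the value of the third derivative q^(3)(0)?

Expand each term separately and add.
The coefficient of z^3 in the expansion is 1/16, so q′′′(0) = 3! * (1/16) = 3/8.

3/8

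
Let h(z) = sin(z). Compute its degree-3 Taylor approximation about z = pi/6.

-sqrt(3)*(z - pi/6)^3/12 - (z - pi/6)^2/4 + sqrt(3)*(z - pi/6)/2 + 1/2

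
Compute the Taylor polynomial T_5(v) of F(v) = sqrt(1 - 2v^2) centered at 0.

-v^4/2 - v^2 + 1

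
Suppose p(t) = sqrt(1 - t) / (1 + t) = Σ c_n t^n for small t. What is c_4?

179/128

Take the Cauchy product of the two expansions.
p(0) = 1
p′(0) = -3/2
p′′(0) = 11/4
p′′′(0) = -69/8
p^(4)(0) = 537/16
So c_4 = p^(4)(0)/4! = 179/128.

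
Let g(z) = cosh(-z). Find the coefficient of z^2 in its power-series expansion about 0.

1/2

[z^0] = 1;  [z^1] = 0;  [z^2] = 1/2.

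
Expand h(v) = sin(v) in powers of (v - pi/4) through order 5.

sqrt(2)*(v - pi/4)^5/240 + sqrt(2)*(v - pi/4)^4/48 - sqrt(2)*(v - pi/4)^3/12 - sqrt(2)*(v - pi/4)^2/4 + sqrt(2)*(v - pi/4)/2 + sqrt(2)/2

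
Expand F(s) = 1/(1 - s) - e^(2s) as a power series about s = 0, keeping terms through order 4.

s^4/3 - s^3/3 - s^2 - s

Combine the two series term by term.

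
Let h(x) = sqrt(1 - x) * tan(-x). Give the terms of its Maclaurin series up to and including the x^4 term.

11*x^4/48 - 5*x^3/24 + x^2/2 - x

Multiply the two series term by term and collect like powers.
[x^0] = 0;  [x^1] = -1;  [x^2] = 1/2;  [x^3] = -5/24;  [x^4] = 11/48.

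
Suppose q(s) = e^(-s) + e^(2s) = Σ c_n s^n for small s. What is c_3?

Add the two expansions coefficient-wise.
q(0) = 2
q′(0) = 1
q′′(0) = 5
q′′′(0) = 7
Then c_k = q^(k)(0)/k! gives each Taylor coefficient.

7/6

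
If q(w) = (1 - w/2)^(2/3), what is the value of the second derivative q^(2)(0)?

-1/18

The coefficient of w^2 in the expansion is -1/36, so q′′(0) = 2! * (-1/36) = -1/18.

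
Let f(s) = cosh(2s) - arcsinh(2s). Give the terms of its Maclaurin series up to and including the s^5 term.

-12*s^5/5 + 2*s^4/3 + 4*s^3/3 + 2*s^2 - 2*s + 1

Expand each term separately and add.
[s^0] = 1;  [s^1] = -2;  [s^2] = 2;  [s^3] = 4/3;  [s^4] = 2/3;  [s^5] = -12/5.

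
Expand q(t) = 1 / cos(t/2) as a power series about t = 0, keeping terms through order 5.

5*t^4/384 + t^2/8 + 1

Divide the numerator series by the denominator series (power-series long division).
[t^0] = 1;  [t^1] = 0;  [t^2] = 1/8;  [t^3] = 0;  [t^4] = 5/384;  [t^5] = 0.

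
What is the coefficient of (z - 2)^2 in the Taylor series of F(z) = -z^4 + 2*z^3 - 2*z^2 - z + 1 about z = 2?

-14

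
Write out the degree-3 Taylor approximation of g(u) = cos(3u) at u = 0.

Apply the Taylor formula c_k = f^(k)(a)/k!.

1 - 9*u^2/2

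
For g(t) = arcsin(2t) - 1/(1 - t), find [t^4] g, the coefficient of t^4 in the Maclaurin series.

Expand each term separately and add.
g(0) = -1
g′(0) = 1
g′′(0) = -2
g′′′(0) = 2
g^(4)(0) = -24

-1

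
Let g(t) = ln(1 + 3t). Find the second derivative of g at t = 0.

-9

From the series, [t^2] g = -9/2; multiply by 2! = 2 to get -9.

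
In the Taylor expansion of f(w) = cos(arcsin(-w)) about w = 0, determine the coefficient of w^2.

Compose series: expand the inner function first, then feed it into the outer expansion.
So c_2 = f′′(0)/2! = -1/2.

-1/2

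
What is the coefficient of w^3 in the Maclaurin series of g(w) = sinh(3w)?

g(0) = 0
g′(0) = 3
g′′(0) = 0
g′′′(0) = 27
Dividing each by k! gives the coefficients c_0, ..., c_3.

9/2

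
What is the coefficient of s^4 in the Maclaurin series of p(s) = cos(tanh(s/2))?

3/128

Compose series: expand the inner function first, then feed it into the outer expansion.
[s^0] = 1;  [s^1] = 0;  [s^2] = -1/8;  [s^3] = 0;  [s^4] = 3/128.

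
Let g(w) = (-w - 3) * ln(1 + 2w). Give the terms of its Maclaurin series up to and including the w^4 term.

Multiply each power in the prefactor through the base expansion.
g(0) = 0
g′(0) = -6
g′′(0) = 8
g′′′(0) = -36
g^(4)(0) = 224
The Taylor polynomial is Σ g^(k)(0)/k! · w^k.

28*w^4/3 - 6*w^3 + 4*w^2 - 6*w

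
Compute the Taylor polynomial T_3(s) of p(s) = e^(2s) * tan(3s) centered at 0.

Multiply the two series term by term and collect like powers.
p(0) = 0
p′(0) = 3
p′′(0) = 12
p′′′(0) = 90
The Taylor polynomial is Σ p^(k)(0)/k! · s^k.

15*s^3 + 6*s^2 + 3*s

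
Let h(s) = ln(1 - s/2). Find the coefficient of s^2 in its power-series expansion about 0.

-1/8

Apply the Taylor formula c_k = f^(k)(a)/k!.
[s^0] = 0;  [s^1] = -1/2;  [s^2] = -1/8.
So c_2 = h′′(0)/2! = -1/8.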